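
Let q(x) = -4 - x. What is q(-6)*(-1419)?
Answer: -2838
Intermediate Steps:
q(-6)*(-1419) = (-4 - 1*(-6))*(-1419) = (-4 + 6)*(-1419) = 2*(-1419) = -2838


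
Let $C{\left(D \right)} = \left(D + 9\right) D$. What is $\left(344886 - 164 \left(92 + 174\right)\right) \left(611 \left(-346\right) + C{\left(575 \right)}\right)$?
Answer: $37475185228$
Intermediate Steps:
$C{\left(D \right)} = D \left(9 + D\right)$ ($C{\left(D \right)} = \left(9 + D\right) D = D \left(9 + D\right)$)
$\left(344886 - 164 \left(92 + 174\right)\right) \left(611 \left(-346\right) + C{\left(575 \right)}\right) = \left(344886 - 164 \left(92 + 174\right)\right) \left(611 \left(-346\right) + 575 \left(9 + 575\right)\right) = \left(344886 - 43624\right) \left(-211406 + 575 \cdot 584\right) = \left(344886 - 43624\right) \left(-211406 + 335800\right) = 301262 \cdot 124394 = 37475185228$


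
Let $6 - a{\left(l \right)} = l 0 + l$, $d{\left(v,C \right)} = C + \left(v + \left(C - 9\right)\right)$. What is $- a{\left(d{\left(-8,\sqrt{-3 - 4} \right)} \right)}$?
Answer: $-23 + 2 i \sqrt{7} \approx -23.0 + 5.2915 i$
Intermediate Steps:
$d{\left(v,C \right)} = -9 + v + 2 C$ ($d{\left(v,C \right)} = C + \left(v + \left(-9 + C\right)\right) = C + \left(-9 + C + v\right) = -9 + v + 2 C$)
$a{\left(l \right)} = 6 - l$ ($a{\left(l \right)} = 6 - \left(l 0 + l\right) = 6 - \left(0 + l\right) = 6 - l$)
$- a{\left(d{\left(-8,\sqrt{-3 - 4} \right)} \right)} = - (6 - \left(-9 - 8 + 2 \sqrt{-3 - 4}\right)) = - (6 - \left(-9 - 8 + 2 \sqrt{-7}\right)) = - (6 - \left(-9 - 8 + 2 i \sqrt{7}\right)) = - (6 - \left(-17 + 2 i \sqrt{7}\right)) = - (6 + \left(17 - 2 i \sqrt{7}\right)) = - (23 - 2 i \sqrt{7}) = -23 + 2 i \sqrt{7}$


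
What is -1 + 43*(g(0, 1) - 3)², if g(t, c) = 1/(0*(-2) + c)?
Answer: 171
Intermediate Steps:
g(t, c) = 1/c (g(t, c) = 1/(0 + c) = 1/c)
-1 + 43*(g(0, 1) - 3)² = -1 + 43*(1/1 - 3)² = -1 + 43*(1 - 3)² = -1 + 43*(-2)² = -1 + 43*4 = -1 + 172 = 171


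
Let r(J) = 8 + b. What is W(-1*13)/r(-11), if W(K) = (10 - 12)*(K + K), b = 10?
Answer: 26/9 ≈ 2.8889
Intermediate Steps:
W(K) = -4*K
r(J) = 18 (r(J) = 8 + 10 = 18)
W(-1*13)/r(-11) = -(-4)*13/18 = -4*(-13)*(1/18) = 52*(1/18) = 26/9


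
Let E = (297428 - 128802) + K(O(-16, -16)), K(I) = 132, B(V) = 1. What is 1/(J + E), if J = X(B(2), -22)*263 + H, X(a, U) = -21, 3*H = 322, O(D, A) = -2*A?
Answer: 3/490027 ≈ 6.1221e-6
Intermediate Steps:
H = 322/3 (H = (⅓)*322 = 322/3 ≈ 107.33)
E = 168758 (E = (297428 - 128802) + 132 = 168626 + 132 = 168758)
J = -16247/3 (J = -21*263 + 322/3 = -5523 + 322/3 = -16247/3 ≈ -5415.7)
1/(J + E) = 1/(-16247/3 + 168758) = 1/(490027/3) = 3/490027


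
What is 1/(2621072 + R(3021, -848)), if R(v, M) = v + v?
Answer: 1/2627114 ≈ 3.8065e-7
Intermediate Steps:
R(v, M) = 2*v
1/(2621072 + R(3021, -848)) = 1/(2621072 + 2*3021) = 1/(2621072 + 6042) = 1/2627114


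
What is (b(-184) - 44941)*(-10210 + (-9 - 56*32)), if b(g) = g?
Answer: 541996375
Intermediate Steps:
(b(-184) - 44941)*(-10210 + (-9 - 56*32)) = (-184 - 44941)*(-10210 + (-9 - 56*32)) = -45125*(-10210 + (-9 - 1792)) = -45125*(-10210 - 1801) = -45125*(-12011) = 541996375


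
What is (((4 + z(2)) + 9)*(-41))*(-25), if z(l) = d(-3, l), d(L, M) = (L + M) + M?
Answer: 14350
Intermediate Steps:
d(L, M) = L + 2*M
z(l) = -3 + 2*l
(((4 + z(2)) + 9)*(-41))*(-25) = (((4 + (-3 + 2*2)) + 9)*(-41))*(-25) = (((4 + (-3 + 4)) + 9)*(-41))*(-25) = (((4 + 1) + 9)*(-41))*(-25) = ((5 + 9)*(-41))*(-25) = (14*(-41))*(-25) = -574*(-25) = 14350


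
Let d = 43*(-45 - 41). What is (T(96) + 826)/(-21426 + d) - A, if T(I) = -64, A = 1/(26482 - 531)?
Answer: -9899893/325996462 ≈ -0.030368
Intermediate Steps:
A = 1/25951 ≈ 3.8534e-5
d = -3698 (d = 43*(-86) = -3698)
(T(96) + 826)/(-21426 + d) - A = (-64 + 826)/(-21426 - 3698) - 1*1/25951 = 762/(-25124) - 1/25951 = 762*(-1/25124) - 1/25951 = -381/12562 - 1/25951 = -9899893/325996462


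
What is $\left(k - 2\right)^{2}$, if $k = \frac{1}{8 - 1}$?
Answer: $\frac{169}{49} \approx 3.449$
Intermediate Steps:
$k = \frac{1}{7} \approx 0.14286$
$\left(k - 2\right)^{2} = \left(\frac{1}{7} - 2\right)^{2} = \left(- \frac{13}{7}\right)^{2} = \frac{169}{49}$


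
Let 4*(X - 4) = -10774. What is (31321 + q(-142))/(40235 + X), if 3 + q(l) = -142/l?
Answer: 62638/75091 ≈ 0.83416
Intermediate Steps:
X = -5379/2 (X = 4 + (¼)*(-10774) = 4 - 5387/2 = -5379/2 ≈ -2689.5)
q(l) = -3 - 142/l
(31321 + q(-142))/(40235 + X) = (31321 + (-3 - 142/(-142)))/(40235 - 5379/2) = (31321 + (-3 - 142*(-1/142)))/(75091/2) = (31321 + (-3 + 1))*(2/75091) = (31321 - 2)*(2/75091) = 31319*(2/75091) = 62638/75091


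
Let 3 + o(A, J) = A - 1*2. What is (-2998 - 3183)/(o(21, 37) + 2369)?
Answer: -6181/2385 ≈ -2.5916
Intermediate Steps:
o(A, J) = -5 + A (o(A, J) = -3 + (A - 1*2) = -3 + (A - 2) = -3 + (-2 + A) = -5 + A)
(-2998 - 3183)/(o(21, 37) + 2369) = (-2998 - 3183)/((-5 + 21) + 2369) = -6181/(16 + 2369) = -6181/2385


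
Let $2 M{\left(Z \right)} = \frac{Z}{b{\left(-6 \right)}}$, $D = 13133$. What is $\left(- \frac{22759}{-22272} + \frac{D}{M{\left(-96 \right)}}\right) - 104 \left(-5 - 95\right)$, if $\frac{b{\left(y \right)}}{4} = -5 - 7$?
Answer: $\frac{524149735}{22272} \approx 23534.0$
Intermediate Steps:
$b{\left(y \right)} = -48$ ($b{\left(y \right)} = 4 \left(-5 - 7\right) = 4 \left(-12\right) = -48$)
$M{\left(Z \right)} = - \frac{Z}{96}$ ($M{\left(Z \right)} = \frac{Z \frac{1}{-48}}{2} = \frac{Z \left(- \frac{1}{48}\right)}{2} = \frac{\left(- \frac{1}{48}\right) Z}{2} = - \frac{Z}{96}$)
$\left(- \frac{22759}{-22272} + \frac{D}{M{\left(-96 \right)}}\right) - 104 \left(-5 - 95\right) = \left(- \frac{22759}{-22272} + \frac{13133}{\left(- \frac{1}{96}\right) \left(-96\right)}\right) - 104 \left(-5 - 95\right) = \left(\left(-22759\right) \left(- \frac{1}{22272}\right) + \frac{13133}{1}\right) - 104 \left(-100\right) = \left(\frac{22759}{22272} + 13133 \cdot 1\right) - -10400 = \left(\frac{22759}{22272} + 13133\right) + 10400 = \frac{292520935}{22272} + 10400 = \frac{524149735}{22272}$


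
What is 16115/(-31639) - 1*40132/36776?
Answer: -465595397/290888966 ≈ -1.6006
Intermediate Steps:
16115/(-31639) - 1*40132/36776 = 16115*(-1/31639) - 40132*1/36776 = -16115/31639 - 10033/9194 = -465595397/290888966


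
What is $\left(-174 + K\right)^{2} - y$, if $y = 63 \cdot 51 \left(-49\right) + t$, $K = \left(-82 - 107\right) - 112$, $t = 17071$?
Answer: $365991$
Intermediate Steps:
$K = -301$ ($K = -189 - 112 = -301$)
$y = -140366$ ($y = 63 \cdot 51 \left(-49\right) + 17071 = 3213 \left(-49\right) + 17071 = -157437 + 17071 = -140366$)
$\left(-174 + K\right)^{2} - y = \left(-174 - 301\right)^{2} - -140366 = \left(-475\right)^{2} + 140366 = 225625 + 140366 = 365991$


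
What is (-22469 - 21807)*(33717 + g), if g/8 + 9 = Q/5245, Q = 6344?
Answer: -7815545370452/5245 ≈ -1.4901e+9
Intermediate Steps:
g = -326888/5245 (g = -72 + 8*(6344/5245) = -72 + 50752/5245 = -326888/5245 ≈ -62.324)
(-22469 - 21807)*(33717 + g) = (-22469 - 21807)*(33717 - 326888/5245) = -44276*176518777/5245 = -7815545370452/5245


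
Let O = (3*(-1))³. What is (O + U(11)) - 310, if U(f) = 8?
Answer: -329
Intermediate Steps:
O = -27 (O = (-3)³ = -27)
(O + U(11)) - 310 = (-27 + 8) - 310 = -19 - 310 = -329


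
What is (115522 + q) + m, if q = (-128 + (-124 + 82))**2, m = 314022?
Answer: 458444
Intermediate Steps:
q = 28900 (q = (-128 - 42)**2 = (-170)**2 = 28900)
(115522 + q) + m = (115522 + 28900) + 314022 = 144422 + 314022 = 458444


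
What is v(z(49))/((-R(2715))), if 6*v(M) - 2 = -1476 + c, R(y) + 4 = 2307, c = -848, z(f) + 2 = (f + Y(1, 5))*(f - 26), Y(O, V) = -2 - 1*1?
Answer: 387/2303 ≈ 0.16804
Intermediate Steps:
Y(O, V) = -3 (Y(O, V) = -2 - 1 = -3)
z(f) = -2 + (-26 + f)*(-3 + f) (z(f) = -2 + (f - 3)*(f - 26) = -2 + (-3 + f)*(-26 + f) = -2 + (-26 + f)*(-3 + f))
R(y) = 2303 (R(y) = -4 + 2307 = 2303)
v(M) = -387 (v(M) = ⅓ + (-1476 - 848)/6 = ⅓ + (⅙)*(-2324) = ⅓ - 1162/3 = -387)
v(z(49))/((-R(2715))) = -387/((-1*2303)) = -387/(-2303) = -387*(-1/2303) = 387/2303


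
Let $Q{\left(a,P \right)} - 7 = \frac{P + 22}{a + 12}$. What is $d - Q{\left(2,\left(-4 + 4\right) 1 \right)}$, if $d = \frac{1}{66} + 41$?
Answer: $\frac{14989}{462} \approx 32.444$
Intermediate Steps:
$Q{\left(a,P \right)} = 7 + \frac{22 + P}{12 + a}$ ($Q{\left(a,P \right)} = 7 + \frac{P + 22}{a + 12} = 7 + \frac{22 + P}{12 + a}$)
$d = \frac{2707}{66}$ ($d = \frac{1}{66} + 41 = \frac{2707}{66} \approx 41.015$)
$d - Q{\left(2,\left(-4 + 4\right) 1 \right)} = \frac{2707}{66} - \frac{106 + \left(-4 + 4\right) 1 + 7 \cdot 2}{12 + 2} = \frac{2707}{66} - \frac{106 + 0 \cdot 1 + 14}{14} = \frac{2707}{66} - \frac{106 + 0 + 14}{14} = \frac{2707}{66} - \frac{1}{14} \cdot 120 = \frac{2707}{66} - \frac{60}{7} = \frac{14989}{462}$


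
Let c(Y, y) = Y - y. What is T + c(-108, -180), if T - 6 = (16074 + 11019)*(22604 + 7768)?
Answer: 822868674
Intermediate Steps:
T = 822868602 (T = 6 + (16074 + 11019)*(22604 + 7768) = 6 + 27093*30372 = 6 + 822868596 = 822868602)
T + c(-108, -180) = 822868602 + (-108 - 1*(-180)) = 822868602 + (-108 + 180) = 822868602 + 72 = 822868674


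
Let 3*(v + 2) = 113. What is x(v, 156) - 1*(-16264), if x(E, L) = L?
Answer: 16420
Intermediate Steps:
v = 107/3 (v = -2 + (⅓)*113 = -2 + 113/3 = 107/3 ≈ 35.667)
x(v, 156) - 1*(-16264) = 156 - 1*(-16264) = 156 + 16264 = 16420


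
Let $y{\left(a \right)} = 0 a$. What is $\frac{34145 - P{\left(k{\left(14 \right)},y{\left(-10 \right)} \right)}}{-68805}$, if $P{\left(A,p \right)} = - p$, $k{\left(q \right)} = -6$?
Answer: $- \frac{6829}{13761} \approx -0.49626$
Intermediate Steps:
$y{\left(a \right)} = 0$
$\frac{34145 - P{\left(k{\left(14 \right)},y{\left(-10 \right)} \right)}}{-68805} = \frac{34145 - \left(-1\right) 0}{-68805} = \left(34145 - 0\right) \left(- \frac{1}{68805}\right) = \left(34145 + 0\right) \left(- \frac{1}{68805}\right) = 34145 \left(- \frac{1}{68805}\right) = - \frac{6829}{13761}$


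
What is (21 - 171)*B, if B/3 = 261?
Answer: -117450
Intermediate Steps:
B = 783 (B = 3*261 = 783)
(21 - 171)*B = (21 - 171)*783 = -150*783 = -117450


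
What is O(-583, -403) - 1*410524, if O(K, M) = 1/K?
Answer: -239335493/583 ≈ -4.1052e+5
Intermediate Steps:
O(-583, -403) - 1*410524 = 1/(-583) - 1*410524 = -1/583 - 410524 = -239335493/583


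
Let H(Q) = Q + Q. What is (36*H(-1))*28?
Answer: -2016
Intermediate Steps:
H(Q) = 2*Q
(36*H(-1))*28 = (36*(2*(-1)))*28 = (36*(-2))*28 = -72*28 = -2016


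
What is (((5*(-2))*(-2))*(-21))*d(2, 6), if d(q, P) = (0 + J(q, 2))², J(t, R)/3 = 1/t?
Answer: -945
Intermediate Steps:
J(t, R) = 3/t
d(q, P) = 9/q² (d(q, P) = (0 + 3/q)² = (3/q)² = 9/q²)
(((5*(-2))*(-2))*(-21))*d(2, 6) = (((5*(-2))*(-2))*(-21))*(9/2²) = (-10*(-2)*(-21))*(9*(¼)) = (20*(-21))*(9/4) = -420*9/4 = -945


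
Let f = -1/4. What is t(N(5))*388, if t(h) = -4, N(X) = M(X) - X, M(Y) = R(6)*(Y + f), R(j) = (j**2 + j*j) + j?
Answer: -1552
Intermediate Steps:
f = -1/4 (f = -1*1/4 = -1/4 ≈ -0.25000)
R(j) = j + 2*j**2 (R(j) = (j**2 + j**2) + j = 2*j**2 + j = j + 2*j**2)
M(Y) = -39/2 + 78*Y (M(Y) = (6*(1 + 2*6))*(Y - 1/4) = (6*(1 + 12))*(-1/4 + Y) = (6*13)*(-1/4 + Y) = 78*(-1/4 + Y) = -39/2 + 78*Y)
N(X) = -39/2 + 77*X (N(X) = (-39/2 + 78*X) - X = -39/2 + 77*X)
t(N(5))*388 = -4*388 = -1552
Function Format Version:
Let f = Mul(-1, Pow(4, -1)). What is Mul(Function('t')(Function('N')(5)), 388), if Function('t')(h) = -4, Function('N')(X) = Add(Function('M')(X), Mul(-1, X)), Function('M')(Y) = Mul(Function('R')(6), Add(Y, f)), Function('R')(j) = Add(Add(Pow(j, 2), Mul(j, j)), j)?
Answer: -1552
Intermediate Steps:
f = Rational(-1, 4) (f = Mul(-1, Rational(1, 4)) = Rational(-1, 4) ≈ -0.25000)
Function('R')(j) = Add(j, Mul(2, Pow(j, 2))) (Function('R')(j) = Add(Add(Pow(j, 2), Pow(j, 2)), j) = Add(Mul(2, Pow(j, 2)), j) = Add(j, Mul(2, Pow(j, 2))))
Function('M')(Y) = Add(Rational(-39, 2), Mul(78, Y)) (Function('M')(Y) = Mul(Mul(6, Add(1, Mul(2, 6))), Add(Y, Rational(-1, 4))) = Mul(Mul(6, Add(1, 12)), Add(Rational(-1, 4), Y)) = Mul(Mul(6, 13), Add(Rational(-1, 4), Y)) = Mul(78, Add(Rational(-1, 4), Y)) = Add(Rational(-39, 2), Mul(78, Y)))
Function('N')(X) = Add(Rational(-39, 2), Mul(77, X)) (Function('N')(X) = Add(Add(Rational(-39, 2), Mul(78, X)), Mul(-1, X)) = Add(Rational(-39, 2), Mul(77, X)))
Mul(Function('t')(Function('N')(5)), 388) = Mul(-4, 388) = -1552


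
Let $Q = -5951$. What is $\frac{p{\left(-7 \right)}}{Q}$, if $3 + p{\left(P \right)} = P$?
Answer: $\frac{10}{5951} \approx 0.0016804$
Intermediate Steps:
$p{\left(P \right)} = -3 + P$
$\frac{p{\left(-7 \right)}}{Q} = \frac{-3 - 7}{-5951} = \left(-10\right) \left(- \frac{1}{5951}\right) = \frac{10}{5951}$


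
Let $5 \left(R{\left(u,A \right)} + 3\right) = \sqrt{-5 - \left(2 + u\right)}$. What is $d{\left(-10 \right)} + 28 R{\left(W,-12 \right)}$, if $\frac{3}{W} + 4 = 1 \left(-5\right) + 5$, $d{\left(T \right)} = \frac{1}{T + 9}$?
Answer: $-85 + 14 i \approx -85.0 + 14.0 i$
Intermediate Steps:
$d{\left(T \right)} = \frac{1}{9 + T}$
$W = - \frac{3}{4}$ ($W = \frac{3}{-4 + \left(1 \left(-5\right) + 5\right)} = \frac{3}{-4 + \left(-5 + 5\right)} = \frac{3}{-4 + 0} = \frac{3}{-4} = 3 \left(- \frac{1}{4}\right) = - \frac{3}{4} \approx -0.75$)
$R{\left(u,A \right)} = -3 + \frac{\sqrt{-7 - u}}{5}$ ($R{\left(u,A \right)} = -3 + \frac{\sqrt{-5 - \left(2 + u\right)}}{5} = -3 + \frac{\sqrt{-7 - u}}{5}$)
$d{\left(-10 \right)} + 28 R{\left(W,-12 \right)} = \frac{1}{9 - 10} + 28 \left(-3 + \frac{\sqrt{-7 - - \frac{3}{4}}}{5}\right) = \frac{1}{-1} + 28 \left(-3 + \frac{\sqrt{-7 + \frac{3}{4}}}{5}\right) = -1 + 28 \left(-3 + \frac{\sqrt{- \frac{25}{4}}}{5}\right) = -1 + 28 \left(-3 + \frac{\frac{5}{2} i}{5}\right) = -1 + 28 \left(-3 + \frac{i}{2}\right) = -1 - \left(84 - 14 i\right) = -85 + 14 i$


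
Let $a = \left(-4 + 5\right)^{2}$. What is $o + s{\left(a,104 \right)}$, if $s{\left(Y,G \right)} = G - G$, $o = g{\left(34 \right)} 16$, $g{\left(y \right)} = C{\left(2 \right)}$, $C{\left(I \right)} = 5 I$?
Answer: $160$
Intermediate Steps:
$g{\left(y \right)} = 10$ ($g{\left(y \right)} = 5 \cdot 2 = 10$)
$a = 1$ ($a = 1^{2} = 1$)
$o = 160$ ($o = 10 \cdot 16 = 160$)
$s{\left(Y,G \right)} = 0$
$o + s{\left(a,104 \right)} = 160 + 0 = 160$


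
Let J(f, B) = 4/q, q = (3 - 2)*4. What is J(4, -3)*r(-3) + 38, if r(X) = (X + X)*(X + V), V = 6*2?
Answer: -16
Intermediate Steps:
q = 4 (q = 1*4 = 4)
V = 12
r(X) = 2*X*(12 + X) (r(X) = (X + X)*(X + 12) = (2*X)*(12 + X) = 2*X*(12 + X))
J(f, B) = 1 (J(f, B) = 4/4 = 4*(¼) = 1)
J(4, -3)*r(-3) + 38 = 1*(2*(-3)*(12 - 3)) + 38 = 1*(2*(-3)*9) + 38 = 1*(-54) + 38 = -54 + 38 = -16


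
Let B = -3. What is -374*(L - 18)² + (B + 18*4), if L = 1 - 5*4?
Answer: -511937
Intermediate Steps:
L = -19 (L = 1 - 20 = -19)
-374*(L - 18)² + (B + 18*4) = -374*(-19 - 18)² + (-3 + 18*4) = -374*(-37)² + (-3 + 72) = -374*1369 + 69 = -512006 + 69 = -511937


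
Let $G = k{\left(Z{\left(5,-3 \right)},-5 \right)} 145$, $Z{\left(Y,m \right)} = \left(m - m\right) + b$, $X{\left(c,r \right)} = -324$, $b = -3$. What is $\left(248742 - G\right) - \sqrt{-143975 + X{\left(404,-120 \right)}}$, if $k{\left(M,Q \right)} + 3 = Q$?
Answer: $249902 - i \sqrt{144299} \approx 2.499 \cdot 10^{5} - 379.87 i$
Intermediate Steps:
$Z{\left(Y,m \right)} = -3$ ($Z{\left(Y,m \right)} = \left(m - m\right) - 3 = 0 - 3 = -3$)
$k{\left(M,Q \right)} = -3 + Q$
$G = -1160$ ($G = \left(-3 - 5\right) 145 = \left(-8\right) 145 = -1160$)
$\left(248742 - G\right) - \sqrt{-143975 + X{\left(404,-120 \right)}} = \left(248742 - -1160\right) - \sqrt{-143975 - 324} = \left(248742 + 1160\right) - \sqrt{-144299} = 249902 - i \sqrt{144299}$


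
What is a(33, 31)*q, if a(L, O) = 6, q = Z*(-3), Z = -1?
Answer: 18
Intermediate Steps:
q = 3 (q = -1*(-3) = 3)
a(33, 31)*q = 6*3 = 18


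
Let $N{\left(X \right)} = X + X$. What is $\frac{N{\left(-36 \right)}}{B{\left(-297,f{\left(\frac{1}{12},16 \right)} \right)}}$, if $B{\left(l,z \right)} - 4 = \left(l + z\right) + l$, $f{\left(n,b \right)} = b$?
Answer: $\frac{36}{287} \approx 0.12544$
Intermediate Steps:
$N{\left(X \right)} = 2 X$
$B{\left(l,z \right)} = 4 + z + 2 l$ ($B{\left(l,z \right)} = 4 + \left(\left(l + z\right) + l\right) = 4 + \left(z + 2 l\right) = 4 + z + 2 l$)
$\frac{N{\left(-36 \right)}}{B{\left(-297,f{\left(\frac{1}{12},16 \right)} \right)}} = \frac{2 \left(-36\right)}{4 + 16 + 2 \left(-297\right)} = - \frac{72}{4 + 16 - 594} = - \frac{72}{-574} = \left(-72\right) \left(- \frac{1}{574}\right) = \frac{36}{287}$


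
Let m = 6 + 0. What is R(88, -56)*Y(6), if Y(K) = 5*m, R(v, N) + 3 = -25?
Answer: -840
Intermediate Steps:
R(v, N) = -28 (R(v, N) = -3 - 25 = -28)
m = 6
Y(K) = 30 (Y(K) = 5*6 = 30)
R(88, -56)*Y(6) = -28*30 = -840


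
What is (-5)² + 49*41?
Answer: 2034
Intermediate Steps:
(-5)² + 49*41 = 25 + 2009 = 2034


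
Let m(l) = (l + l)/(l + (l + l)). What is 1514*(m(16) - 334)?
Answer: -1514000/3 ≈ -5.0467e+5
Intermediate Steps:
m(l) = 2/3 (m(l) = (2*l)/(l + 2*l) = (2*l)/((3*l)) = (2*l)*(1/(3*l)) = 2/3)
1514*(m(16) - 334) = 1514*(2/3 - 334) = 1514*(-1000/3) = -1514000/3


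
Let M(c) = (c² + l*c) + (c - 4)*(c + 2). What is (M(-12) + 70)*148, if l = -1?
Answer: 57128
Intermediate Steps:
M(c) = c² - c + (-4 + c)*(2 + c) (M(c) = (c² - c) + (c - 4)*(c + 2) = (c² - c) + (-4 + c)*(2 + c) = c² - c + (-4 + c)*(2 + c))
(M(-12) + 70)*148 = ((-8 - 3*(-12) + 2*(-12)²) + 70)*148 = ((-8 + 36 + 2*144) + 70)*148 = ((-8 + 36 + 288) + 70)*148 = (316 + 70)*148 = 386*148 = 57128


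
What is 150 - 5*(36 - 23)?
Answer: 85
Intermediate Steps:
150 - 5*(36 - 23) = 150 - 5*13 = 150 - 65 = 85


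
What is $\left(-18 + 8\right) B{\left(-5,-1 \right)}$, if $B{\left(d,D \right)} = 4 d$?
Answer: $200$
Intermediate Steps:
$\left(-18 + 8\right) B{\left(-5,-1 \right)} = \left(-18 + 8\right) 4 \left(-5\right) = \left(-10\right) \left(-20\right) = 200$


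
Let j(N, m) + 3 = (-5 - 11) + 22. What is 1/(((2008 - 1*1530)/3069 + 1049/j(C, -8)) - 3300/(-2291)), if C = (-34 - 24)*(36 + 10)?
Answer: 7031079/2469756755 ≈ 0.0028469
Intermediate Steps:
C = -2668 (C = -58*46 = -2668)
j(N, m) = 3 (j(N, m) = -3 + ((-5 - 11) + 22) = -3 + (-16 + 22) = -3 + 6 = 3)
1/(((2008 - 1*1530)/3069 + 1049/j(C, -8)) - 3300/(-2291)) = 1/(((2008 - 1*1530)/3069 + 1049/3) - 3300/(-2291)) = 1/(((2008 - 1530)*(1/3069) + 1049*(1/3)) - 3300*(-1/2291)) = 1/((478*(1/3069) + 1049/3) + 3300/2291) = 1/((478/3069 + 1049/3) + 3300/2291) = 1/(1073605/3069 + 3300/2291) = 1/(2469756755/7031079) = 7031079/2469756755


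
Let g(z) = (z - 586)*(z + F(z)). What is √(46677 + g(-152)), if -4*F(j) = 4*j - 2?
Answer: 2*√11577 ≈ 215.19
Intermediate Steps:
F(j) = ½ - j (F(j) = -(4*j - 2)/4 = -(-2 + 4*j)/4 = ½ - j)
g(z) = -293 + z/2 (g(z) = (z - 586)*(z + (½ - z)) = (-586 + z)*(½) = -293 + z/2)
√(46677 + g(-152)) = √(46677 + (-293 + (½)*(-152))) = √(46677 + (-293 - 76)) = √(46677 - 369) = √46308 = 2*√11577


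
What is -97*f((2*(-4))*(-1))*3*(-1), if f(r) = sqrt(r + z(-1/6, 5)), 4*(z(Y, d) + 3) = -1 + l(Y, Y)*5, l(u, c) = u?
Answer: 97*sqrt(654)/4 ≈ 620.16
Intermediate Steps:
z(Y, d) = -13/4 + 5*Y/4 (z(Y, d) = -3 + (-1 + Y*5)/4 = -3 + (-1 + 5*Y)/4 = -3 + (-1/4 + 5*Y/4) = -13/4 + 5*Y/4)
f(r) = sqrt(-83/24 + r) (f(r) = sqrt(r + (-13/4 + 5*(-1/6)/4)) = sqrt(r + (-13/4 + 5*(-1*1/6)/4)) = sqrt(r + (-13/4 + (5/4)*(-1/6))) = sqrt(r + (-13/4 - 5/24)) = sqrt(r - 83/24) = sqrt(-83/24 + r))
-97*f((2*(-4))*(-1))*3*(-1) = -97*(sqrt(-498 + 144*((2*(-4))*(-1)))/12)*3*(-1) = -97*(sqrt(-498 + 144*(-8*(-1)))/12)*3*(-1) = -97*(sqrt(-498 + 144*8)/12)*3*(-1) = -97*(sqrt(-498 + 1152)/12)*3*(-1) = -97*(sqrt(654)/12)*3*(-1) = -97*sqrt(654)/4*(-1) = -(-97)*sqrt(654)/4 = 97*sqrt(654)/4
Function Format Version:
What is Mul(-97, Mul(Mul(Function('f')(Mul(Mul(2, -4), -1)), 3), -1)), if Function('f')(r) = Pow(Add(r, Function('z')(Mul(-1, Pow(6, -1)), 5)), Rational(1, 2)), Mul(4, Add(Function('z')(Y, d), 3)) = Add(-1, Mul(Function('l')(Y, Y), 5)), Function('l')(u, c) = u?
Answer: Mul(Rational(97, 4), Pow(654, Rational(1, 2))) ≈ 620.16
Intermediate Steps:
Function('z')(Y, d) = Add(Rational(-13, 4), Mul(Rational(5, 4), Y)) (Function('z')(Y, d) = Add(-3, Mul(Rational(1, 4), Add(-1, Mul(Y, 5)))) = Add(-3, Mul(Rational(1, 4), Add(-1, Mul(5, Y)))) = Add(-3, Add(Rational(-1, 4), Mul(Rational(5, 4), Y))) = Add(Rational(-13, 4), Mul(Rational(5, 4), Y)))
Function('f')(r) = Pow(Add(Rational(-83, 24), r), Rational(1, 2)) (Function('f')(r) = Pow(Add(r, Add(Rational(-13, 4), Mul(Rational(5, 4), Mul(-1, Pow(6, -1))))), Rational(1, 2)) = Pow(Add(r, Add(Rational(-13, 4), Mul(Rational(5, 4), Mul(-1, Rational(1, 6))))), Rational(1, 2)) = Pow(Add(r, Add(Rational(-13, 4), Mul(Rational(5, 4), Rational(-1, 6)))), Rational(1, 2)) = Pow(Add(r, Add(Rational(-13, 4), Rational(-5, 24))), Rational(1, 2)) = Pow(Add(r, Rational(-83, 24)), Rational(1, 2)) = Pow(Add(Rational(-83, 24), r), Rational(1, 2)))
Mul(-97, Mul(Mul(Function('f')(Mul(Mul(2, -4), -1)), 3), -1)) = Mul(-97, Mul(Mul(Mul(Rational(1, 12), Pow(Add(-498, Mul(144, Mul(Mul(2, -4), -1))), Rational(1, 2))), 3), -1)) = Mul(-97, Mul(Mul(Mul(Rational(1, 12), Pow(Add(-498, Mul(144, Mul(-8, -1))), Rational(1, 2))), 3), -1)) = Mul(-97, Mul(Mul(Mul(Rational(1, 12), Pow(Add(-498, Mul(144, 8)), Rational(1, 2))), 3), -1)) = Mul(-97, Mul(Mul(Mul(Rational(1, 12), Pow(Add(-498, 1152), Rational(1, 2))), 3), -1)) = Mul(-97, Mul(Mul(Mul(Rational(1, 12), Pow(654, Rational(1, 2))), 3), -1)) = Mul(-97, Mul(Mul(Rational(1, 4), Pow(654, Rational(1, 2))), -1)) = Mul(-97, Mul(Rational(-1, 4), Pow(654, Rational(1, 2)))) = Mul(Rational(97, 4), Pow(654, Rational(1, 2)))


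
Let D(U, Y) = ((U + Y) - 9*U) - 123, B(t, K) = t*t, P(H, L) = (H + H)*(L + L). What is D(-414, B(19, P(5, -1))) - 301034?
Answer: -297484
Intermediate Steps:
P(H, L) = 4*H*L (P(H, L) = (2*H)*(2*L) = 4*H*L)
B(t, K) = t²
D(U, Y) = -123 + Y - 8*U (D(U, Y) = (Y - 8*U) - 123 = -123 + Y - 8*U)
D(-414, B(19, P(5, -1))) - 301034 = (-123 + 19² - 8*(-414)) - 301034 = (-123 + 361 + 3312) - 301034 = 3550 - 301034 = -297484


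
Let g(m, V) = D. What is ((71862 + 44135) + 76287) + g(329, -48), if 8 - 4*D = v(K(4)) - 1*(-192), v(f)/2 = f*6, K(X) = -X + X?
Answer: 192238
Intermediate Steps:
K(X) = 0
v(f) = 12*f (v(f) = 2*(f*6) = 2*(6*f) = 12*f)
D = -46 (D = 2 - (12*0 - 1*(-192))/4 = 2 - (0 + 192)/4 = 2 - 1/4*192 = 2 - 48 = -46)
g(m, V) = -46
((71862 + 44135) + 76287) + g(329, -48) = ((71862 + 44135) + 76287) - 46 = (115997 + 76287) - 46 = 192284 - 46 = 192238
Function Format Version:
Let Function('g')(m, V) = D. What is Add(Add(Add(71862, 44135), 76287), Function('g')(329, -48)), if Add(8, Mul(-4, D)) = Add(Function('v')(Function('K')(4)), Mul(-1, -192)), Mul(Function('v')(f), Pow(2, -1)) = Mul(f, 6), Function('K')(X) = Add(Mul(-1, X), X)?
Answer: 192238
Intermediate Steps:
Function('K')(X) = 0
Function('v')(f) = Mul(12, f) (Function('v')(f) = Mul(2, Mul(f, 6)) = Mul(2, Mul(6, f)) = Mul(12, f))
D = -46 (D = Add(2, Mul(Rational(-1, 4), Add(Mul(12, 0), Mul(-1, -192)))) = Add(2, Mul(Rational(-1, 4), Add(0, 192))) = Add(2, Mul(Rational(-1, 4), 192)) = Add(2, -48) = -46)
Function('g')(m, V) = -46
Add(Add(Add(71862, 44135), 76287), Function('g')(329, -48)) = Add(Add(Add(71862, 44135), 76287), -46) = Add(Add(115997, 76287), -46) = Add(192284, -46) = 192238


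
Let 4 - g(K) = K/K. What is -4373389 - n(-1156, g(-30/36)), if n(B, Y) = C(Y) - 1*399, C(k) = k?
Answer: -4372993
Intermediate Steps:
g(K) = 3 (g(K) = 4 - K/K = 4 - 1*1 = 4 - 1 = 3)
n(B, Y) = -399 + Y (n(B, Y) = Y - 1*399 = Y - 399 = -399 + Y)
-4373389 - n(-1156, g(-30/36)) = -4373389 - (-399 + 3) = -4373389 - 1*(-396) = -4373389 + 396 = -4372993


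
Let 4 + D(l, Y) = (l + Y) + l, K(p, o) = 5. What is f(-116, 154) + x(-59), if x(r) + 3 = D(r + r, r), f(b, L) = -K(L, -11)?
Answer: -307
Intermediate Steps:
f(b, L) = -5 (f(b, L) = -1*5 = -5)
D(l, Y) = -4 + Y + 2*l (D(l, Y) = -4 + ((l + Y) + l) = -4 + ((Y + l) + l) = -4 + (Y + 2*l) = -4 + Y + 2*l)
x(r) = -7 + 5*r (x(r) = -3 + (-4 + r + 2*(r + r)) = -3 + (-4 + r + 2*(2*r)) = -3 + (-4 + r + 4*r) = -3 + (-4 + 5*r) = -7 + 5*r)
f(-116, 154) + x(-59) = -5 + (-7 + 5*(-59)) = -5 + (-7 - 295) = -5 - 302 = -307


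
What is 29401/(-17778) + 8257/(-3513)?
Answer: -83359553/20818038 ≈ -4.0042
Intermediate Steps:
29401/(-17778) + 8257/(-3513) = 29401*(-1/17778) + 8257*(-1/3513) = -29401/17778 - 8257/3513 = -83359553/20818038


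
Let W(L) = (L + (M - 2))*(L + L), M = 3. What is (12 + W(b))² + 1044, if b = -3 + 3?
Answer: 1188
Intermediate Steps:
b = 0
W(L) = 2*L*(1 + L) (W(L) = (L + (3 - 2))*(L + L) = (L + 1)*(2*L) = (1 + L)*(2*L) = 2*L*(1 + L))
(12 + W(b))² + 1044 = (12 + 2*0*(1 + 0))² + 1044 = (12 + 2*0*1)² + 1044 = (12 + 0)² + 1044 = 12² + 1044 = 144 + 1044 = 1188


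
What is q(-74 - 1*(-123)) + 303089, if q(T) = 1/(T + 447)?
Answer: 150332145/496 ≈ 3.0309e+5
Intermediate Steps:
q(T) = 1/(447 + T)
q(-74 - 1*(-123)) + 303089 = 1/(447 + (-74 - 1*(-123))) + 303089 = 1/(447 + (-74 + 123)) + 303089 = 1/(447 + 49) + 303089 = 1/496 + 303089 = 150332145/496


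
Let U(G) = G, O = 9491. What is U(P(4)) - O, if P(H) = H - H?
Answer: -9491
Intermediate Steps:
P(H) = 0
U(P(4)) - O = 0 - 1*9491 = 0 - 9491 = -9491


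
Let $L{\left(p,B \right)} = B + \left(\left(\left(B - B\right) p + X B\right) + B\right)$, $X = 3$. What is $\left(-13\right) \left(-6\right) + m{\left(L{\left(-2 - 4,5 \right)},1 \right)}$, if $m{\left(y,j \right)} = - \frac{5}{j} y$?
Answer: $-47$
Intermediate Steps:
$L{\left(p,B \right)} = 5 B$ ($L{\left(p,B \right)} = B + \left(\left(\left(B - B\right) p + 3 B\right) + B\right) = B + \left(\left(0 p + 3 B\right) + B\right) = B + \left(\left(0 + 3 B\right) + B\right) = B + \left(3 B + B\right) = B + 4 B = 5 B$)
$m{\left(y,j \right)} = - \frac{5 y}{j}$
$\left(-13\right) \left(-6\right) + m{\left(L{\left(-2 - 4,5 \right)},1 \right)} = \left(-13\right) \left(-6\right) - \frac{5 \cdot 5 \cdot 5}{1} = 78 - 125 \cdot 1 = 78 - 125 = -47$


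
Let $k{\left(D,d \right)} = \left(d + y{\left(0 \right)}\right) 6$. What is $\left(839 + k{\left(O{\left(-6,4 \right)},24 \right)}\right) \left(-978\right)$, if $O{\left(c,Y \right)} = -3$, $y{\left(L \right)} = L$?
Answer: $-961374$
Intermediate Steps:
$k{\left(D,d \right)} = 6 d$ ($k{\left(D,d \right)} = \left(d + 0\right) 6 = d 6 = 6 d$)
$\left(839 + k{\left(O{\left(-6,4 \right)},24 \right)}\right) \left(-978\right) = \left(839 + 6 \cdot 24\right) \left(-978\right) = \left(839 + 144\right) \left(-978\right) = 983 \left(-978\right) = -961374$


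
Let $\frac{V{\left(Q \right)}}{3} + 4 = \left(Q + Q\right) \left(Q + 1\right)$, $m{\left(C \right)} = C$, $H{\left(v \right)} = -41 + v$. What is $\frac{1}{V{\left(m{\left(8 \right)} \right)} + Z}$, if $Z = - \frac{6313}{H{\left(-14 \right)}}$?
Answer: $\frac{55}{29413} \approx 0.0018699$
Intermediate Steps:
$V{\left(Q \right)} = -12 + 6 Q \left(1 + Q\right)$ ($V{\left(Q \right)} = -12 + 3 \left(Q + Q\right) \left(Q + 1\right) = -12 + 3 \cdot 2 Q \left(1 + Q\right) = -12 + 6 Q \left(1 + Q\right)$)
$Z = \frac{6313}{55}$ ($Z = - \frac{6313}{-41 - 14} = - \frac{6313}{-55} = \left(-6313\right) \left(- \frac{1}{55}\right) = \frac{6313}{55} \approx 114.78$)
$\frac{1}{V{\left(m{\left(8 \right)} \right)} + Z} = \frac{1}{\left(-12 + 6 \cdot 8 + 6 \cdot 8^{2}\right) + \frac{6313}{55}} = \frac{1}{\left(-12 + 48 + 6 \cdot 64\right) + \frac{6313}{55}} = \frac{1}{\left(-12 + 48 + 384\right) + \frac{6313}{55}} = \frac{1}{420 + \frac{6313}{55}} = \frac{1}{\frac{29413}{55}} = \frac{55}{29413}$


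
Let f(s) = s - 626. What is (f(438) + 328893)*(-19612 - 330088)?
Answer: -114948138500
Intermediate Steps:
f(s) = -626 + s
(f(438) + 328893)*(-19612 - 330088) = ((-626 + 438) + 328893)*(-19612 - 330088) = (-188 + 328893)*(-349700) = 328705*(-349700) = -114948138500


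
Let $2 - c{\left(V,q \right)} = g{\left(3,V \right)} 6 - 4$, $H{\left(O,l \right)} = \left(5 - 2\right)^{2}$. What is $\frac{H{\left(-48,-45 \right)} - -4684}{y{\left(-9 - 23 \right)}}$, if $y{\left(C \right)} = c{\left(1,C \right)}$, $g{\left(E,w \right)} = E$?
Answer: $- \frac{4693}{12} \approx -391.08$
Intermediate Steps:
$H{\left(O,l \right)} = 9$ ($H{\left(O,l \right)} = 3^{2} = 9$)
$c{\left(V,q \right)} = -12$ ($c{\left(V,q \right)} = 2 - \left(3 \cdot 6 - 4\right) = 2 - \left(18 - 4\right) = 2 - 14 = -12$)
$y{\left(C \right)} = -12$
$\frac{H{\left(-48,-45 \right)} - -4684}{y{\left(-9 - 23 \right)}} = \frac{9 - -4684}{-12} = \left(9 + 4684\right) \left(- \frac{1}{12}\right) = 4693 \left(- \frac{1}{12}\right) = - \frac{4693}{12}$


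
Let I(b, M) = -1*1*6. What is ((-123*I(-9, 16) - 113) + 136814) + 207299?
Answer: 344738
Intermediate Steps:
I(b, M) = -6 (I(b, M) = -1*6 = -6)
((-123*I(-9, 16) - 113) + 136814) + 207299 = ((-123*(-6) - 113) + 136814) + 207299 = ((738 - 113) + 136814) + 207299 = (625 + 136814) + 207299 = 137439 + 207299 = 344738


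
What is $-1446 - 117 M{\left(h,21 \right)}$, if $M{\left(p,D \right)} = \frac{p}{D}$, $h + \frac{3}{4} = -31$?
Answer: $- \frac{35535}{28} \approx -1269.1$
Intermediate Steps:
$h = - \frac{127}{4}$ ($h = - \frac{3}{4} - 31 = - \frac{127}{4} \approx -31.75$)
$-1446 - 117 M{\left(h,21 \right)} = -1446 - 117 \left(- \frac{127}{4 \cdot 21}\right) = -1446 - 117 \left(\left(- \frac{127}{4}\right) \frac{1}{21}\right) = -1446 - - \frac{4953}{28} = -1446 + \frac{4953}{28} = - \frac{35535}{28}$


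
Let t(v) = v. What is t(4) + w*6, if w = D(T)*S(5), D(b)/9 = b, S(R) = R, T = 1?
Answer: 274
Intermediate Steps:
D(b) = 9*b
w = 45 (w = (9*1)*5 = 9*5 = 45)
t(4) + w*6 = 4 + 45*6 = 4 + 270 = 274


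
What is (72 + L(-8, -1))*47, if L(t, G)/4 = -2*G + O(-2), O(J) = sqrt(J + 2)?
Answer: 3760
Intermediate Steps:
O(J) = sqrt(2 + J)
L(t, G) = -8*G (L(t, G) = 4*(-2*G + sqrt(2 - 2)) = 4*(-2*G + sqrt(0)) = 4*(-2*G + 0) = 4*(-2*G) = -8*G)
(72 + L(-8, -1))*47 = (72 - 8*(-1))*47 = (72 + 8)*47 = 80*47 = 3760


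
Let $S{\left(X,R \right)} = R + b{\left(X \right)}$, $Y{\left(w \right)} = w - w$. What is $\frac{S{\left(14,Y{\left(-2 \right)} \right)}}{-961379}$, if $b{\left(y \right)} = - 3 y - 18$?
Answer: $\frac{60}{961379} \approx 6.241 \cdot 10^{-5}$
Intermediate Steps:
$Y{\left(w \right)} = 0$
$b{\left(y \right)} = -18 - 3 y$ ($b{\left(y \right)} = - 3 y - 18 = -18 - 3 y$)
$S{\left(X,R \right)} = -18 + R - 3 X$ ($S{\left(X,R \right)} = R - \left(18 + 3 X\right) = -18 + R - 3 X$)
$\frac{S{\left(14,Y{\left(-2 \right)} \right)}}{-961379} = \frac{-18 + 0 - 42}{-961379} = \left(-18 + 0 - 42\right) \left(- \frac{1}{961379}\right) = \left(-60\right) \left(- \frac{1}{961379}\right) = \frac{60}{961379}$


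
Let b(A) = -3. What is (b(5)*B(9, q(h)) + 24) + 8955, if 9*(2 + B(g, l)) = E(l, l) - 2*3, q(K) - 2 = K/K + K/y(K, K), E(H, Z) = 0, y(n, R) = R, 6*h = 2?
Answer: 8987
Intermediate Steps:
h = ⅓ (h = (⅙)*2 = ⅓ ≈ 0.33333)
q(K) = 4 (q(K) = 2 + (K/K + K/K) = 2 + (1 + 1) = 2 + 2 = 4)
B(g, l) = -8/3 (B(g, l) = -2 + (0 - 2*3)/9 = -2 + (0 - 6)/9 = -2 + (⅑)*(-6) = -2 - ⅔ = -8/3)
(b(5)*B(9, q(h)) + 24) + 8955 = (-3*(-8/3) + 24) + 8955 = (8 + 24) + 8955 = 32 + 8955 = 8987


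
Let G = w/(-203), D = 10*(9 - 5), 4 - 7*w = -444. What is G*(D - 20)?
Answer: -1280/203 ≈ -6.3054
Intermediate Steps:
w = 64 (w = 4/7 - ⅐*(-444) = 4/7 + 444/7 = 64)
D = 40 (D = 10*4 = 40)
G = -64/203 (G = 64/(-203) = 64*(-1/203) = -64/203 ≈ -0.31527)
G*(D - 20) = -64*(40 - 20)/203 = -64/203*20 = -1280/203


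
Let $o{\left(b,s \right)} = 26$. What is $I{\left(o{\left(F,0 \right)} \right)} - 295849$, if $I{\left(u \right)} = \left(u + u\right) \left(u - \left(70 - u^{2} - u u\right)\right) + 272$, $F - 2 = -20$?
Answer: $-227561$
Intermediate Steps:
$F = -18$ ($F = 2 - 20 = -18$)
$I{\left(u \right)} = 272 + 2 u \left(-70 + u + 2 u^{2}\right)$ ($I{\left(u \right)} = 2 u \left(u + \left(\left(u^{2} + u^{2}\right) - 70\right)\right) + 272 = 2 u \left(u + \left(2 u^{2} - 70\right)\right) + 272 = 2 u \left(u + \left(-70 + 2 u^{2}\right)\right) + 272 = 2 u \left(-70 + u + 2 u^{2}\right) + 272 = 272 + 2 u \left(-70 + u + 2 u^{2}\right)$)
$I{\left(o{\left(F,0 \right)} \right)} - 295849 = \left(272 - 3640 + 2 \cdot 26^{2} + 4 \cdot 26^{3}\right) - 295849 = \left(272 - 3640 + 2 \cdot 676 + 4 \cdot 17576\right) - 295849 = \left(272 - 3640 + 1352 + 70304\right) - 295849 = 68288 - 295849 = -227561$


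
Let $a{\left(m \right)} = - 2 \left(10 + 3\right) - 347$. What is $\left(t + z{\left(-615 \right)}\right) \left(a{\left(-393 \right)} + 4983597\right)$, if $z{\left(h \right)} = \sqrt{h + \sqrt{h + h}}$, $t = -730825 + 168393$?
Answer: $-2802724640768 + 4983224 \sqrt{-615 + i \sqrt{1230}} \approx -2.8027 \cdot 10^{12} + 1.2363 \cdot 10^{8} i$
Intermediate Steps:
$t = -562432$
$z{\left(h \right)} = \sqrt{h + \sqrt{2} \sqrt{h}}$ ($z{\left(h \right)} = \sqrt{h + \sqrt{2 h}} = \sqrt{h + \sqrt{2} \sqrt{h}}$)
$a{\left(m \right)} = -373$ ($a{\left(m \right)} = \left(-2\right) 13 - 347 = -26 - 347 = -373$)
$\left(t + z{\left(-615 \right)}\right) \left(a{\left(-393 \right)} + 4983597\right) = \left(-562432 + \sqrt{-615 + \sqrt{2} \sqrt{-615}}\right) \left(-373 + 4983597\right) = \left(-562432 + \sqrt{-615 + \sqrt{2} i \sqrt{615}}\right) 4983224 = \left(-562432 + \sqrt{-615 + i \sqrt{1230}}\right) 4983224 = -2802724640768 + 4983224 \sqrt{-615 + i \sqrt{1230}}$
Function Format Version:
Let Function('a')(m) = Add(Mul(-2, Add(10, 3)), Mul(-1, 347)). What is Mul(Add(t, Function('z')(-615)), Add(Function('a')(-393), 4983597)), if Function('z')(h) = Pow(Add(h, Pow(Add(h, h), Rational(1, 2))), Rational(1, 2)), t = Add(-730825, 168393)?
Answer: Add(-2802724640768, Mul(4983224, Pow(Add(-615, Mul(I, Pow(1230, Rational(1, 2)))), Rational(1, 2)))) ≈ Add(-2.8027e+12, Mul(1.2363e+8, I))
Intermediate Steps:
t = -562432
Function('z')(h) = Pow(Add(h, Mul(Pow(2, Rational(1, 2)), Pow(h, Rational(1, 2)))), Rational(1, 2)) (Function('z')(h) = Pow(Add(h, Pow(Mul(2, h), Rational(1, 2))), Rational(1, 2)) = Pow(Add(h, Mul(Pow(2, Rational(1, 2)), Pow(h, Rational(1, 2)))), Rational(1, 2)))
Function('a')(m) = -373 (Function('a')(m) = Add(Mul(-2, 13), -347) = Add(-26, -347) = -373)
Mul(Add(t, Function('z')(-615)), Add(Function('a')(-393), 4983597)) = Mul(Add(-562432, Pow(Add(-615, Mul(Pow(2, Rational(1, 2)), Pow(-615, Rational(1, 2)))), Rational(1, 2))), Add(-373, 4983597)) = Mul(Add(-562432, Pow(Add(-615, Mul(Pow(2, Rational(1, 2)), Mul(I, Pow(615, Rational(1, 2))))), Rational(1, 2))), 4983224) = Mul(Add(-562432, Pow(Add(-615, Mul(I, Pow(1230, Rational(1, 2)))), Rational(1, 2))), 4983224) = Add(-2802724640768, Mul(4983224, Pow(Add(-615, Mul(I, Pow(1230, Rational(1, 2)))), Rational(1, 2))))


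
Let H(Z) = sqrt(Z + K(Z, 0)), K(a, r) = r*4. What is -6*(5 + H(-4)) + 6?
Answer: -24 - 12*I ≈ -24.0 - 12.0*I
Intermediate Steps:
K(a, r) = 4*r
H(Z) = sqrt(Z) (H(Z) = sqrt(Z + 4*0) = sqrt(Z + 0) = sqrt(Z))
-6*(5 + H(-4)) + 6 = -6*(5 + sqrt(-4)) + 6 = -6*(5 + 2*I) + 6 = (-30 - 12*I) + 6 = -24 - 12*I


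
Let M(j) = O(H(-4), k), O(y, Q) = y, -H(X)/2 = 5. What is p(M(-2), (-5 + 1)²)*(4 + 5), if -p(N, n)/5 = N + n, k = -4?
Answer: -270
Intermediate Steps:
H(X) = -10 (H(X) = -2*5 = -10)
M(j) = -10
p(N, n) = -5*N - 5*n (p(N, n) = -5*(N + n) = -5*N - 5*n)
p(M(-2), (-5 + 1)²)*(4 + 5) = (-5*(-10) - 5*(-5 + 1)²)*(4 + 5) = (50 - 5*(-4)²)*9 = (50 - 5*16)*9 = (50 - 80)*9 = -30*9 = -270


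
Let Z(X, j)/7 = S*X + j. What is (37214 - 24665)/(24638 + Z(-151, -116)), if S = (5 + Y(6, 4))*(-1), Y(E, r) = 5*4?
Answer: 12549/50251 ≈ 0.24973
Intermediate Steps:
Y(E, r) = 20
S = -25 (S = (5 + 20)*(-1) = 25*(-1) = -25)
Z(X, j) = -175*X + 7*j (Z(X, j) = 7*(-25*X + j) = 7*(j - 25*X) = -175*X + 7*j)
(37214 - 24665)/(24638 + Z(-151, -116)) = (37214 - 24665)/(24638 + (-175*(-151) + 7*(-116))) = 12549/(24638 + (26425 - 812)) = 12549/(24638 + 25613) = 12549/50251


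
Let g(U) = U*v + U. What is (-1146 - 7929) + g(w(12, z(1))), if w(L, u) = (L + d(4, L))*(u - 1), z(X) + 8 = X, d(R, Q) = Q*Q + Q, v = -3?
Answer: -6387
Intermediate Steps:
d(R, Q) = Q + Q**2 (d(R, Q) = Q**2 + Q = Q + Q**2)
z(X) = -8 + X
w(L, u) = (-1 + u)*(L + L*(1 + L)) (w(L, u) = (L + L*(1 + L))*(u - 1) = (L + L*(1 + L))*(-1 + u) = (-1 + u)*(L + L*(1 + L)))
g(U) = -2*U (g(U) = U*(-3) + U = -3*U + U = -2*U)
(-1146 - 7929) + g(w(12, z(1))) = (-1146 - 7929) - 24*(-2 + (-8 + 1) - 1*12 + (-8 + 1)*(1 + 12)) = -9075 - 24*(-2 - 7 - 12 - 7*13) = -9075 - 24*(-2 - 7 - 12 - 91) = -9075 - 24*(-112) = -9075 - 2*(-1344) = -9075 + 2688 = -6387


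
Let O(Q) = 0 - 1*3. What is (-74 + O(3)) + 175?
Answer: 98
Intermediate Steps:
O(Q) = -3 (O(Q) = 0 - 3 = -3)
(-74 + O(3)) + 175 = (-74 - 3) + 175 = -77 + 175 = 98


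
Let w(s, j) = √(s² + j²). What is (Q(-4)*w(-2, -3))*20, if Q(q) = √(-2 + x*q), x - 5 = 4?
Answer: 20*I*√494 ≈ 444.52*I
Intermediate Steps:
x = 9 (x = 5 + 4 = 9)
Q(q) = √(-2 + 9*q)
w(s, j) = √(j² + s²)
(Q(-4)*w(-2, -3))*20 = (√(-2 + 9*(-4))*√((-3)² + (-2)²))*20 = (√(-2 - 36)*√(9 + 4))*20 = (√(-38)*√13)*20 = ((I*√38)*√13)*20 = (I*√494)*20 = 20*I*√494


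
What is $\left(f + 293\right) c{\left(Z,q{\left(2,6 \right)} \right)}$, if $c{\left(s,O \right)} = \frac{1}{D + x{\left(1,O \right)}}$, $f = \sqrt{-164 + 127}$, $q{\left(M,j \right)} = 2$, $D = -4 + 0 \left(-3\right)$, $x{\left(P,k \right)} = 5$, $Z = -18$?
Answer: $293 + i \sqrt{37} \approx 293.0 + 6.0828 i$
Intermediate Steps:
$D = -4$ ($D = -4 + 0 = -4$)
$f = i \sqrt{37}$ ($f = \sqrt{-37} = i \sqrt{37} \approx 6.0828 i$)
$c{\left(s,O \right)} = 1$ ($c{\left(s,O \right)} = \frac{1}{-4 + 5} = 1^{-1} = 1$)
$\left(f + 293\right) c{\left(Z,q{\left(2,6 \right)} \right)} = \left(i \sqrt{37} + 293\right) 1 = \left(293 + i \sqrt{37}\right) 1 = 293 + i \sqrt{37}$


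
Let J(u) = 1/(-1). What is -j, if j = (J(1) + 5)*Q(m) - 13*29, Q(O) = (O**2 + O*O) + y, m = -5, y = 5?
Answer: 157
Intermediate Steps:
Q(O) = 5 + 2*O**2 (Q(O) = (O**2 + O*O) + 5 = (O**2 + O**2) + 5 = 2*O**2 + 5 = 5 + 2*O**2)
J(u) = -1
j = -157 (j = (-1 + 5)*(5 + 2*(-5)**2) - 13*29 = 4*(5 + 2*25) - 377 = 4*(5 + 50) - 377 = 4*55 - 377 = 220 - 377 = -157)
-j = -1*(-157) = 157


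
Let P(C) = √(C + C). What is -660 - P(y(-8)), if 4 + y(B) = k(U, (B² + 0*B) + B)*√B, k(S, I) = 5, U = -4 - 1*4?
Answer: -660 - 2*√(-2 + 5*I*√2) ≈ -663.27 - 4.324*I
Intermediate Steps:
U = -8 (U = -4 - 4 = -8)
y(B) = -4 + 5*√B
P(C) = √2*√C (P(C) = √(2*C) = √2*√C)
-660 - P(y(-8)) = -660 - √2*√(-4 + 5*√(-8)) = -660 - √2*√(-4 + 5*(2*I*√2)) = -660 - √2*√(-4 + 10*I*√2)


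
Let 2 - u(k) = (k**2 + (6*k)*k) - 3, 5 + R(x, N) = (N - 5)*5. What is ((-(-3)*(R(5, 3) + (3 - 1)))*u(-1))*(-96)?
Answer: -7488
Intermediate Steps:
R(x, N) = -30 + 5*N (R(x, N) = -5 + (N - 5)*5 = -5 + (-5 + N)*5 = -5 + (-25 + 5*N) = -30 + 5*N)
u(k) = 5 - 7*k**2 (u(k) = 2 - ((k**2 + (6*k)*k) - 3) = 2 - ((k**2 + 6*k**2) - 3) = 2 - (7*k**2 - 3) = 2 - (-3 + 7*k**2) = 2 + (3 - 7*k**2) = 5 - 7*k**2)
((-(-3)*(R(5, 3) + (3 - 1)))*u(-1))*(-96) = ((-(-3)*((-30 + 5*3) + (3 - 1)))*(5 - 7*(-1)**2))*(-96) = ((-(-3)*((-30 + 15) + 2))*(5 - 7*1))*(-96) = ((-(-3)*(-15 + 2))*(5 - 7))*(-96) = (-(-3)*(-13)*(-2))*(-96) = (-1*39*(-2))*(-96) = -39*(-2)*(-96) = 78*(-96) = -7488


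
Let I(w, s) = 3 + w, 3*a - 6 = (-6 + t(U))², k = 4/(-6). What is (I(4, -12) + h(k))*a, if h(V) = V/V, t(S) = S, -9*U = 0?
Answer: 112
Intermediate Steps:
U = 0 (U = -⅑*0 = 0)
k = -⅔ (k = 4*(-⅙) = -⅔ ≈ -0.66667)
a = 14 (a = 2 + (-6 + 0)²/3 = 2 + (⅓)*(-6)² = 2 + (⅓)*36 = 2 + 12 = 14)
h(V) = 1
(I(4, -12) + h(k))*a = ((3 + 4) + 1)*14 = (7 + 1)*14 = 8*14 = 112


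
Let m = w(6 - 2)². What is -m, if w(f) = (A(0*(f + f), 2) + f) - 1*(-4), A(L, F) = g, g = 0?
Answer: -64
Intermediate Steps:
A(L, F) = 0
w(f) = 4 + f (w(f) = (0 + f) - 1*(-4) = f + 4 = 4 + f)
m = 64 (m = (4 + (6 - 2))² = (4 + 4)² = 8² = 64)
-m = -1*64 = -64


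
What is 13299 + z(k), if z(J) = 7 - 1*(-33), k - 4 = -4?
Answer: 13339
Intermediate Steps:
k = 0 (k = 4 - 4 = 0)
z(J) = 40 (z(J) = 7 + 33 = 40)
13299 + z(k) = 13299 + 40 = 13339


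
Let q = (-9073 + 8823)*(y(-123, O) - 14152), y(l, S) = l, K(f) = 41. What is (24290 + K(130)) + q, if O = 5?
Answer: 3593081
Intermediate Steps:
q = 3568750 (q = (-9073 + 8823)*(-123 - 14152) = -250*(-14275) = 3568750)
(24290 + K(130)) + q = (24290 + 41) + 3568750 = 24331 + 3568750 = 3593081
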